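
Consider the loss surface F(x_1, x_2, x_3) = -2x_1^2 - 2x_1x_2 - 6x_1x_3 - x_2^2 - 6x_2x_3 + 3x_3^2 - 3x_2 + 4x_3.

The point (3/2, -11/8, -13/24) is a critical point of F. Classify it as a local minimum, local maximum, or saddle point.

saddle point

The Hessian is constant: H = [[-4, -2, -6], [-2, -2, -6], [-6, -6, 6]].
Leading principal minors: Δ₁ = -4, Δ₂ = 4, Δ₃ = 96.
The minors fit neither the all-positive nor the alternating-sign pattern, so H is indefinite: a saddle point.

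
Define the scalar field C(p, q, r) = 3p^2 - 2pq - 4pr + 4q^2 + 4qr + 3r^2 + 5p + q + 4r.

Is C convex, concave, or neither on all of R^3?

C is quadratic, so its Hessian is the constant matrix H = [[6, -2, -4], [-2, 8, 4], [-4, 4, 6]].
Leading principal minors: 6, 44, 104.
All positive ⇒ H ≻ 0 ⇒ convex.

convex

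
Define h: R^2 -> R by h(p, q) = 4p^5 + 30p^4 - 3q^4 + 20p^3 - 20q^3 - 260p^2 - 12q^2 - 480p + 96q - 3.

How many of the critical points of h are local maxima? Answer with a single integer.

4

h separates as a function of p plus a function of q, so ∇h=0 decouples.
∂h/∂p = 20(p - 2)(p + 1)(p + 3)(p + 4) = 0 at p ∈ {-4, -3, -1, 2}; ∂h/∂q = -12(q - 1)(q + 2)(q + 4) = 0 at q ∈ {-4, -2, 1}.
The Hessian is diagonal: diag(h_pp, h_qq). Second derivatives: h_pp(-4)=-360, h_pp(-3)=200, h_pp(-1)=-360, h_pp(2)=1800; h_qq(-4)=-120, h_qq(-2)=72, h_qq(1)=-180.
Local maxima occur where both diagonal entries negative: (-4, -4), (-4, 1), (-1, -4), (-1, 1). Count: 4.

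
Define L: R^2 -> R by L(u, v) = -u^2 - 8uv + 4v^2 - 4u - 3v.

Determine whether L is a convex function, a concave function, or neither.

neither

L is quadratic, so its Hessian is the constant matrix H = [[-2, -8], [-8, 8]].
det(H) = -80, tr(H) = 6.
det(H) < 0, so H is indefinite: neither convex nor concave.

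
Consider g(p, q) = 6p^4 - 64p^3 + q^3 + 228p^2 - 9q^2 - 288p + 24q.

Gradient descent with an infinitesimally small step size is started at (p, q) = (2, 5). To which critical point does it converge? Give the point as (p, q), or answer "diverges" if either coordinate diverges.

(1, 4)

g is separable, so gradient descent decouples: p follows -∂g/∂p, q follows -∂g/∂q.
∂g/∂p = 24(p - 4)(p - 3)(p - 1); at p=2 this is 48, so p decreases.
∂g/∂q = 3(q - 4)(q - 2); at q=5 this is 9, so q decreases.
p converges to its nearest critical value 1 (a local min of the p-part); q converges to 4. The iterate converges to (1, 4).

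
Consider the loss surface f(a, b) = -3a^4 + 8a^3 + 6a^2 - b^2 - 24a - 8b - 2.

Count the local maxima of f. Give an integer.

2

f separates as a function of a plus a function of b, so ∇f=0 decouples.
∂f/∂a = -12(a - 2)(a - 1)(a + 1) = 0 at a ∈ {-1, 1, 2}; ∂f/∂b = -2(b + 4) = 0 at b ∈ {-4}.
The Hessian is diagonal: diag(f_aa, f_bb). Second derivatives: f_aa(-1)=-72, f_aa(1)=24, f_aa(2)=-36; f_bb(-4)=-2.
Local maxima occur where both diagonal entries negative: (-1, -4), (2, -4). Count: 2.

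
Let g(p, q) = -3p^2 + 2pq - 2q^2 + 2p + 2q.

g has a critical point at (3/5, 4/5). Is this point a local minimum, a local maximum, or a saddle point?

The Hessian of g is constant: H = [[-6, 2], [2, -4]].
det(H) = (-6)·(-4) − 2² = 20.
det(H) > 0 and tr(H) = -10 < 0, so H is negative definite and the point is a local maximum.

local maximum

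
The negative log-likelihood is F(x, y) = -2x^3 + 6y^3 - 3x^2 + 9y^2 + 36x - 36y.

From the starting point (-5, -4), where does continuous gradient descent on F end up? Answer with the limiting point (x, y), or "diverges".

diverges

F is separable, so gradient descent decouples: x follows -∂F/∂x, y follows -∂F/∂y.
∂F/∂x = -6(x - 2)(x + 3); at x=-5 this is -84, so x increases.
∂F/∂y = 18(y - 1)(y + 2); at y=-4 this is 180, so y decreases.
The y-coordinate has no critical point in that direction and runs off to infinity.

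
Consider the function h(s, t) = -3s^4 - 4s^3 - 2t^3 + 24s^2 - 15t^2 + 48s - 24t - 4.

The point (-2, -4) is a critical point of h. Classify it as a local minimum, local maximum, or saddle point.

saddle point

The mixed partial ∂²h/∂s∂t is 0, so the Hessian at any point is diag(h_ss, h_tt) = diag(12(-3s^2 - 2s + 4), -6(2t + 5)).
At (-2, -4): H = diag(-48, 18).
The eigenvalues have opposite signs, so H is indefinite: a saddle point.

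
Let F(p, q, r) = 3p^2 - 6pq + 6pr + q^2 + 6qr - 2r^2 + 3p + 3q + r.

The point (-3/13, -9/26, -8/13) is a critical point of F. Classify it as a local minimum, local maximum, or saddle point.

The Hessian is constant: H = [[6, -6, 6], [-6, 2, 6], [6, 6, -4]].
Leading principal minors: Δ₁ = 6, Δ₂ = -24, Δ₃ = -624.
The minors fit neither the all-positive nor the alternating-sign pattern, so H is indefinite: a saddle point.

saddle point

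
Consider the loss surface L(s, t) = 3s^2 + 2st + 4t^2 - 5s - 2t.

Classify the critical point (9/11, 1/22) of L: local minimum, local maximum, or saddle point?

The Hessian of L is constant: H = [[6, 2], [2, 8]].
det(H) = 6·8 − 2² = 44.
det(H) > 0 and tr(H) = 14 > 0, so H is positive definite and the point is a local minimum.

local minimum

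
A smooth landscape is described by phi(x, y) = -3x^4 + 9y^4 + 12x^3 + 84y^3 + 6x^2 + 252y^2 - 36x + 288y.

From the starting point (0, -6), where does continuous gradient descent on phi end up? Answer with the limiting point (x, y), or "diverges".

(1, -4)

phi is separable, so gradient descent decouples: x follows -∂phi/∂x, y follows -∂phi/∂y.
∂phi/∂x = -12(x - 3)(x - 1)(x + 1); at x=0 this is -36, so x increases.
∂phi/∂y = 36(y + 1)(y + 2)(y + 4); at y=-6 this is -1440, so y increases.
x converges to its nearest critical value 1 (a local min of the x-part); y converges to -4. The iterate converges to (1, -4).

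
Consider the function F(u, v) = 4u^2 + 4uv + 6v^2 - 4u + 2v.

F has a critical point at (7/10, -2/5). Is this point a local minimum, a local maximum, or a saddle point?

local minimum

The Hessian of F is constant: H = [[8, 4], [4, 12]].
det(H) = 8·12 − 4² = 80.
det(H) > 0 and tr(H) = 20 > 0, so H is positive definite and the point is a local minimum.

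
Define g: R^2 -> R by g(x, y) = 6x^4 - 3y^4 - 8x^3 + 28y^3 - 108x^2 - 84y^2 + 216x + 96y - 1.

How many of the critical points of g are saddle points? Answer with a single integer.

5

g separates as a function of x plus a function of y, so ∇g=0 decouples.
∂g/∂x = 24(x - 3)(x - 1)(x + 3) = 0 at x ∈ {-3, 1, 3}; ∂g/∂y = -12(y - 4)(y - 2)(y - 1) = 0 at y ∈ {1, 2, 4}.
The Hessian is diagonal: diag(g_xx, g_yy). Second derivatives: g_xx(-3)=576, g_xx(1)=-192, g_xx(3)=288; g_yy(1)=-36, g_yy(2)=24, g_yy(4)=-72.
Saddle points occur where the two diagonal entries have opposite signs: (-3, 1), (-3, 4), (1, 2), (3, 1), (3, 4). Count: 5.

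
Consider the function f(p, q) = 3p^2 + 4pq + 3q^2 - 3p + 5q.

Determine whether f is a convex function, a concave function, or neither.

convex

f is quadratic, so its Hessian is the constant matrix H = [[6, 4], [4, 6]].
det(H) = 20, tr(H) = 12.
det(H) > 0 and tr(H) > 0, so H is positive definite everywhere: convex.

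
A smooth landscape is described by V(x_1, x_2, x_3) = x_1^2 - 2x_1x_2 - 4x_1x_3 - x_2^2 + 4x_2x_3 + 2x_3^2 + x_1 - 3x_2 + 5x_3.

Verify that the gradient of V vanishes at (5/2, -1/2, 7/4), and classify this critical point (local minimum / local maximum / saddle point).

saddle point

∇V = (2x_1 - 2x_2 - 4x_3 + 1, -2x_1 - 2x_2 + 4x_3 - 3, -4x_1 + 4x_2 + 4x_3 + 5); substituting (5/2, -1/2, 7/4) gives ∇V = (0, 0, 0), so (5/2, -1/2, 7/4) is indeed a critical point.
The Hessian is constant: H = [[2, -2, -4], [-2, -2, 4], [-4, 4, 4]].
Leading principal minors: Δ₁ = 2, Δ₂ = -8, Δ₃ = 32.
The minors fit neither the all-positive nor the alternating-sign pattern, so H is indefinite: a saddle point.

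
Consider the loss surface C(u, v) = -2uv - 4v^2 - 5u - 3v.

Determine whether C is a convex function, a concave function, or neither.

C is quadratic, so its Hessian is the constant matrix H = [[0, -2], [-2, -8]].
det(H) = -4, tr(H) = -8.
det(H) < 0, so H is indefinite: neither convex nor concave.

neither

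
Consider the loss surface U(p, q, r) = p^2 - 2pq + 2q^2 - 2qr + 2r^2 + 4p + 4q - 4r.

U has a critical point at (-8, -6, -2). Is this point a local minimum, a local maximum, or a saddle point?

local minimum

The Hessian is constant: H = [[2, -2, 0], [-2, 4, -2], [0, -2, 4]].
Leading principal minors: Δ₁ = 2, Δ₂ = 4, Δ₃ = 8.
All leading minors are positive, so H is positive definite: a local minimum.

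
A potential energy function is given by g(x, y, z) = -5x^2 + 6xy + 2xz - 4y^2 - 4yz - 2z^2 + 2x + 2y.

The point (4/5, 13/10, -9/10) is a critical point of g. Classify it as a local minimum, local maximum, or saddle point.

The Hessian is constant: H = [[-10, 6, 2], [6, -8, -4], [2, -4, -4]].
Leading principal minors: Δ₁ = -10, Δ₂ = 44, Δ₃ = -80.
The minors alternate sign starting negative (−, +, −), so H is negative definite: a local maximum.

local maximum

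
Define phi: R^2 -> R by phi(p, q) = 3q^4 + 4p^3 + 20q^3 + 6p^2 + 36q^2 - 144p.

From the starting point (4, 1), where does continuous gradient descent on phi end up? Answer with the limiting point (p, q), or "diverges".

phi is separable, so gradient descent decouples: p follows -∂phi/∂p, q follows -∂phi/∂q.
∂phi/∂p = 12(p - 3)(p + 4); at p=4 this is 96, so p decreases.
∂phi/∂q = 12q(q + 2)(q + 3); at q=1 this is 144, so q decreases.
p converges to its nearest critical value 3 (a local min of the p-part); q converges to 0. The iterate converges to (3, 0).

(3, 0)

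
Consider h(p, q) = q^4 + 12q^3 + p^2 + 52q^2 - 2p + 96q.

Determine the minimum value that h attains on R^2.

-65

h(p,q) separates as A(p) + B(q), so its minimum is min A + min B.
A'(p) = 2p - 2 vanishes at p ∈ {1}; B'(q) = 4(q + 2)(q + 3)(q + 4) vanishes at q ∈ {-4, -3, -2}.
Local minima of A (where A''>0): A(1)=-1. Local minima of B: B(-4)=-64, B(-2)=-64.
So the global minimum of h is A(1) + B(-4) = -1 − 64 = -65, attained at (1, -4).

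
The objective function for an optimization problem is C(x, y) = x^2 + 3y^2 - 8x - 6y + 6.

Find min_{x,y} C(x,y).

-13

C(x,y) separates as P(x) + Q(y) + 6, so its minimum is min P + min Q + 6.
P'(x) = 2x - 8 vanishes at x ∈ {4}; Q'(y) = 6y - 6 vanishes at y ∈ {1}.
Local minima of P (where P''>0): P(4)=-16. Local minima of Q: Q(1)=-3.
So the global minimum of C is P(4) + Q(1) + 6 = -16 − 3 + 6 = -13, attained at (4, 1).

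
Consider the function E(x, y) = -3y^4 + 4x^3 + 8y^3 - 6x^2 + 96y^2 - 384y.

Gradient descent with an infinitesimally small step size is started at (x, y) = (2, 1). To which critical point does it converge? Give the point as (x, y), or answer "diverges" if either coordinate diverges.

(1, 2)

E is separable, so gradient descent decouples: x follows -∂E/∂x, y follows -∂E/∂y.
∂E/∂x = 12x(x - 1); at x=2 this is 24, so x decreases.
∂E/∂y = -12(y - 4)(y - 2)(y + 4); at y=1 this is -180, so y increases.
x converges to its nearest critical value 1 (a local min of the x-part); y converges to 2. The iterate converges to (1, 2).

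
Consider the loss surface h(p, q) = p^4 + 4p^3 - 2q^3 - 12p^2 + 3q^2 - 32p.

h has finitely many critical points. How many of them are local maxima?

1

h separates as a function of p plus a function of q, so ∇h=0 decouples.
∂h/∂p = 4(p - 2)(p + 1)(p + 4) = 0 at p ∈ {-4, -1, 2}; ∂h/∂q = -6q(q - 1) = 0 at q ∈ {0, 1}.
The Hessian is diagonal: diag(h_pp, h_qq). Second derivatives: h_pp(-4)=72, h_pp(-1)=-36, h_pp(2)=72; h_qq(0)=6, h_qq(1)=-6.
Local maxima occur where both diagonal entries negative: (-1, 1). Count: 1.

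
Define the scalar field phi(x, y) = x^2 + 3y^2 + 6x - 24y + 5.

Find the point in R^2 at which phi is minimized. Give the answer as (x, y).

(-3, 4)

phi(x,y) separates as P(x) + Q(y) + 5, so its minimum is min P + min Q + 5.
P'(x) = 2x + 6 vanishes at x ∈ {-3}; Q'(y) = 6y - 24 vanishes at y ∈ {4}.
Local minima of P (where P''>0): P(-3)=-9. Local minima of Q: Q(4)=-48.
So the global minimum of phi is P(-3) + Q(4) + 5 = -9 − 48 + 5 = -52, attained at (-3, 4).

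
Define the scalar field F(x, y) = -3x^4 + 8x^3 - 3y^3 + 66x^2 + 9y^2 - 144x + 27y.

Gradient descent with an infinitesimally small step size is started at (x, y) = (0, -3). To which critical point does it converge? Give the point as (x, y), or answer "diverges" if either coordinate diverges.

F is separable, so gradient descent decouples: x follows -∂F/∂x, y follows -∂F/∂y.
∂F/∂x = -12(x - 4)(x - 1)(x + 3); at x=0 this is -144, so x increases.
∂F/∂y = -9(y - 3)(y + 1); at y=-3 this is -108, so y increases.
x converges to its nearest critical value 1 (a local min of the x-part); y converges to -1. The iterate converges to (1, -1).

(1, -1)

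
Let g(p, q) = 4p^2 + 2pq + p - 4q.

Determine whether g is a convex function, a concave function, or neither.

g is quadratic, so its Hessian is the constant matrix H = [[8, 2], [2, 0]].
det(H) = -4, tr(H) = 8.
det(H) < 0, so H is indefinite: neither convex nor concave.

neither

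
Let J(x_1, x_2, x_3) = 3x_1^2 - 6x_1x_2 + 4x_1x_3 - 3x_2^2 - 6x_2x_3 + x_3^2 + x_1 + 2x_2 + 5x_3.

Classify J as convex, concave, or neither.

J is quadratic, so its Hessian is the constant matrix H = [[6, -6, 4], [-6, -6, -6], [4, -6, 2]].
Leading principal minors: 6, -72, 24.
Neither pattern holds ⇒ H is indefinite ⇒ neither convex nor concave.

neither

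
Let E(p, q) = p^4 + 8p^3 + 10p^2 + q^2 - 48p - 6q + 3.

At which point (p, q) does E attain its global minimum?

(1, 3)

E(p,q) separates as A(p) + B(q) + 3, so its minimum is min A + min B + 3.
A'(p) = 4(p - 1)(p + 3)(p + 4) vanishes at p ∈ {-4, -3, 1}; B'(q) = 2q - 6 vanishes at q ∈ {3}.
Local minima of A (where A''>0): A(-4)=96, A(1)=-29. Local minima of B: B(3)=-9.
So the global minimum of E is A(1) + B(3) + 3 = -29 − 9 + 3 = -35, attained at (1, 3).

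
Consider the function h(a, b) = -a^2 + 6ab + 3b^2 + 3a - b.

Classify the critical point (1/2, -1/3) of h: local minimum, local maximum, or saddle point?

saddle point

The Hessian of h is constant: H = [[-2, 6], [6, 6]].
det(H) = (-2)·6 − 6² = -48.
Since det(H) < 0, H is indefinite and the critical point is a saddle point.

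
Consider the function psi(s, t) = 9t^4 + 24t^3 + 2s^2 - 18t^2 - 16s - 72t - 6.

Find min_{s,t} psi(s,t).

psi(s,t) separates as P(s) + Q(t) − 6, so its minimum is min P + min Q − 6.
P'(s) = 4s - 16 vanishes at s ∈ {4}; Q'(t) = 36(t - 1)(t + 1)(t + 2) vanishes at t ∈ {-2, -1, 1}.
Local minima of P (where P''>0): P(4)=-32. Local minima of Q: Q(-2)=24, Q(1)=-57.
So the global minimum of psi is P(4) + Q(1) − 6 = -32 − 57 − 6 = -95, attained at (4, 1).

-95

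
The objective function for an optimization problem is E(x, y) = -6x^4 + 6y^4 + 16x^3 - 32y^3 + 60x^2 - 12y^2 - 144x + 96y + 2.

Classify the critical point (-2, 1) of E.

local maximum

The mixed partial ∂²E/∂x∂y is 0, so the Hessian at any point is diag(E_xx, E_yy) = diag(24(-3x^2 + 4x + 5), 24(3y^2 - 8y - 1)).
At (-2, 1): H = diag(-360, -144).
Both eigenvalues are negative, so H is negative definite: a local maximum.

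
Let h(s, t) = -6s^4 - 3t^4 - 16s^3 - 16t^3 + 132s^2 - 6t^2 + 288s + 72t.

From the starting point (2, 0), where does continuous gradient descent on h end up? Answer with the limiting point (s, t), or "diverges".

h is separable, so gradient descent decouples: s follows -∂h/∂s, t follows -∂h/∂t.
∂h/∂s = -24(s - 3)(s + 1)(s + 4); at s=2 this is 432, so s decreases.
∂h/∂t = -12(t - 1)(t + 2)(t + 3); at t=0 this is 72, so t decreases.
s converges to its nearest critical value -1 (a local min of the s-part); t converges to -2. The iterate converges to (-1, -2).

(-1, -2)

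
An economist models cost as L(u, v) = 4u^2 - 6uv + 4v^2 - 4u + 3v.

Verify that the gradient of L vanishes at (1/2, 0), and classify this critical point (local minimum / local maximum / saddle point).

local minimum

∇L = (8u - 6v - 4, -6u + 8v + 3); substituting (1/2, 0) gives ∇L = (0, 0), so (1/2, 0) is indeed a critical point.
The Hessian of L is constant: H = [[8, -6], [-6, 8]].
det(H) = 8·8 − (-6)² = 28.
det(H) > 0 and tr(H) = 16 > 0, so H is positive definite and the point is a local minimum.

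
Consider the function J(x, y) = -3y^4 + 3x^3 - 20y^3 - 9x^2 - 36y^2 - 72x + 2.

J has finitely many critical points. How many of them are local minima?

J separates as a function of x plus a function of y, so ∇J=0 decouples.
∂J/∂x = 9(x - 4)(x + 2) = 0 at x ∈ {-2, 4}; ∂J/∂y = -12y(y + 2)(y + 3) = 0 at y ∈ {-3, -2, 0}.
The Hessian is diagonal: diag(J_xx, J_yy). Second derivatives: J_xx(-2)=-54, J_xx(4)=54; J_yy(-3)=-36, J_yy(-2)=24, J_yy(0)=-72.
Local minima occur where both diagonal entries positive: (4, -2). Count: 1.

1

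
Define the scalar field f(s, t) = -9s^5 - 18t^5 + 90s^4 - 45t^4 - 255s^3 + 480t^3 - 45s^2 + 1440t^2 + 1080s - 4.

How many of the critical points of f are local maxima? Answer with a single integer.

f separates as a function of s plus a function of t, so ∇f=0 decouples.
∂f/∂s = -45(s - 4)(s - 3)(s - 2)(s + 1) = 0 at s ∈ {-1, 2, 3, 4}; ∂f/∂t = -90t(t - 4)(t + 2)(t + 4) = 0 at t ∈ {-4, -2, 0, 4}.
The Hessian is diagonal: diag(f_ss, f_tt). Second derivatives: f_ss(-1)=2700, f_ss(2)=-270, f_ss(3)=180, f_ss(4)=-450; f_tt(-4)=5760, f_tt(-2)=-2160, f_tt(0)=2880, f_tt(4)=-17280.
Local maxima occur where both diagonal entries negative: (2, -2), (2, 4), (4, -2), (4, 4). Count: 4.

4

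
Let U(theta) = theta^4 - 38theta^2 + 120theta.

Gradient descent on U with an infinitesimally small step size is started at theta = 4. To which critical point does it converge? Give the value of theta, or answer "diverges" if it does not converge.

U'(theta) = 4(theta - 3)(theta - 2)(theta + 5), so U'(4) = 72.
Gradient descent moves in the -U' direction, i.e. theta is decreasing.
The nearest critical point in that direction is theta = 3, where U'' = 32 > 0 (a local minimum). The iterate converges there.

3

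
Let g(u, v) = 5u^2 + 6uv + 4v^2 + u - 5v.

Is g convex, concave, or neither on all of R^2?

g is quadratic, so its Hessian is the constant matrix H = [[10, 6], [6, 8]].
det(H) = 44, tr(H) = 18.
det(H) > 0 and tr(H) > 0, so H is positive definite everywhere: convex.

convex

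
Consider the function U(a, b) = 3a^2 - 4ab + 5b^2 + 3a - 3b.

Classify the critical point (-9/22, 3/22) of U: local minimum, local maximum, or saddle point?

The Hessian of U is constant: H = [[6, -4], [-4, 10]].
det(H) = 6·10 − (-4)² = 44.
det(H) > 0 and tr(H) = 16 > 0, so H is positive definite and the point is a local minimum.

local minimum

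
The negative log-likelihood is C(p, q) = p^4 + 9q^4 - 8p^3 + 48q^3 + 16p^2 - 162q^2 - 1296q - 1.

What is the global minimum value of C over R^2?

-3322

C(p,q) separates as A(p) + B(q) − 1, so its minimum is min A + min B − 1.
A'(p) = 4p(p - 4)(p - 2) vanishes at p ∈ {0, 2, 4}; B'(q) = 36(q - 3)(q + 3)(q + 4) vanishes at q ∈ {-4, -3, 3}.
Local minima of A (where A''>0): A(0)=0, A(4)=0. Local minima of B: B(-4)=1824, B(3)=-3321.
So the global minimum of C is A(0) + B(3) − 1 = 0 − 3321 − 1 = -3322, attained at (0, 3).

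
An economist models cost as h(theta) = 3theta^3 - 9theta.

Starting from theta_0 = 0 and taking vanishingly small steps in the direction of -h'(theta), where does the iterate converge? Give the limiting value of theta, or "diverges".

h'(theta) = 9(theta - 1)(theta + 1), so h'(0) = -9.
Gradient descent moves in the -h' direction, i.e. theta is increasing.
The nearest critical point in that direction is theta = 1, where h'' = 18 > 0 (a local minimum). The iterate converges there.

1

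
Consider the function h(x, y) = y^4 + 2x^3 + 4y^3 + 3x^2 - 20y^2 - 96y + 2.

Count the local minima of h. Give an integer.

h separates as a function of x plus a function of y, so ∇h=0 decouples.
∂h/∂x = 6x(x + 1) = 0 at x ∈ {-1, 0}; ∂h/∂y = 4(y - 3)(y + 2)(y + 4) = 0 at y ∈ {-4, -2, 3}.
The Hessian is diagonal: diag(h_xx, h_yy). Second derivatives: h_xx(-1)=-6, h_xx(0)=6; h_yy(-4)=56, h_yy(-2)=-40, h_yy(3)=140.
Local minima occur where both diagonal entries positive: (0, -4), (0, 3). Count: 2.

2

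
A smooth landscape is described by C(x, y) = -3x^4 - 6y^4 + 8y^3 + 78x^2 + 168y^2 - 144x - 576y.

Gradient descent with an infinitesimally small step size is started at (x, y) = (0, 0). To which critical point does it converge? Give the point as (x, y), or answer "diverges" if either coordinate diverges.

(1, 2)

C is separable, so gradient descent decouples: x follows -∂C/∂x, y follows -∂C/∂y.
∂C/∂x = -12(x - 3)(x - 1)(x + 4); at x=0 this is -144, so x increases.
∂C/∂y = -24(y - 3)(y - 2)(y + 4); at y=0 this is -576, so y increases.
x converges to its nearest critical value 1 (a local min of the x-part); y converges to 2. The iterate converges to (1, 2).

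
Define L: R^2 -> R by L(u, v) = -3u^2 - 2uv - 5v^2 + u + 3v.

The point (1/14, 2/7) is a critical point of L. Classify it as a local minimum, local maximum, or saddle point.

The Hessian of L is constant: H = [[-6, -2], [-2, -10]].
det(H) = (-6)·(-10) − (-2)² = 56.
det(H) > 0 and tr(H) = -16 < 0, so H is negative definite and the point is a local maximum.

local maximum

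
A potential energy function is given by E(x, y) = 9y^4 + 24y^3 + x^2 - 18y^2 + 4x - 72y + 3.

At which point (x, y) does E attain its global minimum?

E(x,y) separates as P(x) + Q(y) + 3, so its minimum is min P + min Q + 3.
P'(x) = 2x + 4 vanishes at x ∈ {-2}; Q'(y) = 36(y - 1)(y + 1)(y + 2) vanishes at y ∈ {-2, -1, 1}.
Local minima of P (where P''>0): P(-2)=-4. Local minima of Q: Q(-2)=24, Q(1)=-57.
So the global minimum of E is P(-2) + Q(1) + 3 = -4 − 57 + 3 = -58, attained at (-2, 1).

(-2, 1)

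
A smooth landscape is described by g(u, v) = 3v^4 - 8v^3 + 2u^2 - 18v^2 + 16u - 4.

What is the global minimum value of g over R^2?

g(u,v) separates as P(u) + Q(v) − 4, so its minimum is min P + min Q − 4.
P'(u) = 4u + 16 vanishes at u ∈ {-4}; Q'(v) = 12v(v - 3)(v + 1) vanishes at v ∈ {-1, 0, 3}.
Local minima of P (where P''>0): P(-4)=-32. Local minima of Q: Q(-1)=-7, Q(3)=-135.
So the global minimum of g is P(-4) + Q(3) − 4 = -32 − 135 − 4 = -171, attained at (-4, 3).

-171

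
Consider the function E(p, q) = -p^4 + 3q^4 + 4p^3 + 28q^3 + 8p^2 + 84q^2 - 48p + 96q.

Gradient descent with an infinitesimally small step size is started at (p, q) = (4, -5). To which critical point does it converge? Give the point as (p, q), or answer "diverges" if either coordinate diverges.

diverges

E is separable, so gradient descent decouples: p follows -∂E/∂p, q follows -∂E/∂q.
∂E/∂p = -4(p - 3)(p - 2)(p + 2); at p=4 this is -48, so p increases.
∂E/∂q = 12(q + 1)(q + 2)(q + 4); at q=-5 this is -144, so q increases.
The p-coordinate has no critical point in that direction and runs off to infinity.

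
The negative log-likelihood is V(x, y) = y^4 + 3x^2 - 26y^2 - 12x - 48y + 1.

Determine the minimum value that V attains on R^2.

V(x,y) separates as P(x) + Q(y) + 1, so its minimum is min P + min Q + 1.
P'(x) = 6x - 12 vanishes at x ∈ {2}; Q'(y) = 4(y - 4)(y + 1)(y + 3) vanishes at y ∈ {-3, -1, 4}.
Local minima of P (where P''>0): P(2)=-12. Local minima of Q: Q(-3)=-9, Q(4)=-352.
So the global minimum of V is P(2) + Q(4) + 1 = -12 − 352 + 1 = -363, attained at (2, 4).

-363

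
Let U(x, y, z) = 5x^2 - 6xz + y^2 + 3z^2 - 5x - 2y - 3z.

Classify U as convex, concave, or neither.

convex

U is quadratic, so its Hessian is the constant matrix H = [[10, 0, -6], [0, 2, 0], [-6, 0, 6]].
Leading principal minors: 10, 20, 48.
All positive ⇒ H ≻ 0 ⇒ convex.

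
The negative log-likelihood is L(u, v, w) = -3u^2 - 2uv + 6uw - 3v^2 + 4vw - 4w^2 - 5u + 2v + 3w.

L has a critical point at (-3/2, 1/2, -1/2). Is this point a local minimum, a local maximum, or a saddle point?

The Hessian is constant: H = [[-6, -2, 6], [-2, -6, 4], [6, 4, -8]].
Leading principal minors: Δ₁ = -6, Δ₂ = 32, Δ₃ = -40.
The minors alternate sign starting negative (−, +, −), so H is negative definite: a local maximum.

local maximum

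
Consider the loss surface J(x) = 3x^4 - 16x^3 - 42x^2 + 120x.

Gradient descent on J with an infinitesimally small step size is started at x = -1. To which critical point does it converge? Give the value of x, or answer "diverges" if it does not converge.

-2

J'(x) = 12(x - 5)(x - 1)(x + 2), so J'(-1) = 144.
Gradient descent moves in the -J' direction, i.e. x is decreasing.
The nearest critical point in that direction is x = -2, where J'' = 252 > 0 (a local minimum). The iterate converges there.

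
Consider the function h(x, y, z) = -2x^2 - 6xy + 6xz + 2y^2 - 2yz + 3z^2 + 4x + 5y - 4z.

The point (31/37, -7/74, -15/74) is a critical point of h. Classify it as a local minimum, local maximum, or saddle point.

The Hessian is constant: H = [[-4, -6, 6], [-6, 4, -2], [6, -2, 6]].
Leading principal minors: Δ₁ = -4, Δ₂ = -52, Δ₃ = -296.
The minors fit neither the all-positive nor the alternating-sign pattern, so H is indefinite: a saddle point.

saddle point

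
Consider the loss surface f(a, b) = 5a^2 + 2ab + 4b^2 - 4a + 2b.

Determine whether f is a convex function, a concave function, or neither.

f is quadratic, so its Hessian is the constant matrix H = [[10, 2], [2, 8]].
det(H) = 76, tr(H) = 18.
det(H) > 0 and tr(H) > 0, so H is positive definite everywhere: convex.

convex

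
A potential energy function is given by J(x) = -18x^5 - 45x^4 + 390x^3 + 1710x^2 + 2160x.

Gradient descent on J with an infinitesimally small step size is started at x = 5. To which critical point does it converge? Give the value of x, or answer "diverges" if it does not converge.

J'(x) = -90(x - 4)(x + 1)(x + 2)(x + 3), so J'(5) = -30240.
Gradient descent moves in the -J' direction, i.e. x is increasing.
There is no critical point above x=5, and J' keeps the same sign, so the iterate runs off to +∞.

diverges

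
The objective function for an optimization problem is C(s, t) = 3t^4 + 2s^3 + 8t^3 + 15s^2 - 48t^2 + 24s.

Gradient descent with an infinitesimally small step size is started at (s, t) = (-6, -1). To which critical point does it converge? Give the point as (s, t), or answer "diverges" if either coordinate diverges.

diverges

C is separable, so gradient descent decouples: s follows -∂C/∂s, t follows -∂C/∂t.
∂C/∂s = 6(s + 1)(s + 4); at s=-6 this is 60, so s decreases.
∂C/∂t = 12t(t - 2)(t + 4); at t=-1 this is 108, so t decreases.
The s-coordinate has no critical point in that direction and runs off to infinity.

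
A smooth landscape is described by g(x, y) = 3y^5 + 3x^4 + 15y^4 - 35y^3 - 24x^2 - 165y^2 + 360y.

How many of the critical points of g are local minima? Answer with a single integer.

4

g separates as a function of x plus a function of y, so ∇g=0 decouples.
∂g/∂x = 12x(x - 2)(x + 2) = 0 at x ∈ {-2, 0, 2}; ∂g/∂y = 15(y - 2)(y - 1)(y + 3)(y + 4) = 0 at y ∈ {-4, -3, 1, 2}.
The Hessian is diagonal: diag(g_xx, g_yy). Second derivatives: g_xx(-2)=96, g_xx(0)=-48, g_xx(2)=96; g_yy(-4)=-450, g_yy(-3)=300, g_yy(1)=-300, g_yy(2)=450.
Local minima occur where both diagonal entries positive: (-2, -3), (-2, 2), (2, -3), (2, 2). Count: 4.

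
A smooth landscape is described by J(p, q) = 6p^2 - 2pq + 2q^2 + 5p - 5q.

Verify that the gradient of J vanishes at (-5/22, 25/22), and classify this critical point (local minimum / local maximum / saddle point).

local minimum

∇J = (12p - 2q + 5, -2p + 4q - 5); substituting (-5/22, 25/22) gives ∇J = (0, 0), so (-5/22, 25/22) is indeed a critical point.
The Hessian of J is constant: H = [[12, -2], [-2, 4]].
det(H) = 12·4 − (-2)² = 44.
det(H) > 0 and tr(H) = 16 > 0, so H is positive definite and the point is a local minimum.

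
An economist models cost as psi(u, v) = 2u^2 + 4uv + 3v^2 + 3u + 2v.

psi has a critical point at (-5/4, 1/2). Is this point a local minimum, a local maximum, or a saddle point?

The Hessian of psi is constant: H = [[4, 4], [4, 6]].
det(H) = 4·6 − 4² = 8.
det(H) > 0 and tr(H) = 10 > 0, so H is positive definite and the point is a local minimum.

local minimum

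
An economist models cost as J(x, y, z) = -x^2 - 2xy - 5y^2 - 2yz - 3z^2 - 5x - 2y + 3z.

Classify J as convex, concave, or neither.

concave

J is quadratic, so its Hessian is the constant matrix H = [[-2, -2, 0], [-2, -10, -2], [0, -2, -6]].
Leading principal minors: -2, 16, -88.
Signs alternate −, +, − ⇒ H ≺ 0 ⇒ concave.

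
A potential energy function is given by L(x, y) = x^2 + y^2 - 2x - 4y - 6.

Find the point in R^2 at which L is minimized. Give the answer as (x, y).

L(x,y) separates as P(x) + Q(y) − 6, so its minimum is min P + min Q − 6.
P'(x) = 2x - 2 vanishes at x ∈ {1}; Q'(y) = 2y - 4 vanishes at y ∈ {2}.
Local minima of P (where P''>0): P(1)=-1. Local minima of Q: Q(2)=-4.
So the global minimum of L is P(1) + Q(2) − 6 = -1 − 4 − 6 = -11, attained at (1, 2).

(1, 2)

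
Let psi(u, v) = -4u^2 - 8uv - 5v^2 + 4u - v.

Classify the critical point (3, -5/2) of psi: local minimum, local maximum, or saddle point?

local maximum

The Hessian of psi is constant: H = [[-8, -8], [-8, -10]].
det(H) = (-8)·(-10) − (-8)² = 16.
det(H) > 0 and tr(H) = -18 < 0, so H is negative definite and the point is a local maximum.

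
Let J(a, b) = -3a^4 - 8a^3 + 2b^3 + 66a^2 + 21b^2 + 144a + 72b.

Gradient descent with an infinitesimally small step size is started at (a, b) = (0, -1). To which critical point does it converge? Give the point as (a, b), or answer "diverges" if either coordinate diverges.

J is separable, so gradient descent decouples: a follows -∂J/∂a, b follows -∂J/∂b.
∂J/∂a = -12(a - 3)(a + 1)(a + 4); at a=0 this is 144, so a decreases.
∂J/∂b = 6(b + 3)(b + 4); at b=-1 this is 36, so b decreases.
a converges to its nearest critical value -1 (a local min of the a-part); b converges to -3. The iterate converges to (-1, -3).

(-1, -3)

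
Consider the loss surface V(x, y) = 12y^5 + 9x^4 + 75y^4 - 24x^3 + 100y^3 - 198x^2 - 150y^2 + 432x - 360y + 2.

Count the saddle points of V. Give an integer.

V separates as a function of x plus a function of y, so ∇V=0 decouples.
∂V/∂x = 36(x - 4)(x - 1)(x + 3) = 0 at x ∈ {-3, 1, 4}; ∂V/∂y = 60(y - 1)(y + 1)(y + 2)(y + 3) = 0 at y ∈ {-3, -2, -1, 1}.
The Hessian is diagonal: diag(V_xx, V_yy). Second derivatives: V_xx(-3)=1008, V_xx(1)=-432, V_xx(4)=756; V_yy(-3)=-480, V_yy(-2)=180, V_yy(-1)=-240, V_yy(1)=1440.
Saddle points occur where the two diagonal entries have opposite signs: (-3, -3), (-3, -1), (1, -2), (1, 1), (4, -3), (4, -1). Count: 6.

6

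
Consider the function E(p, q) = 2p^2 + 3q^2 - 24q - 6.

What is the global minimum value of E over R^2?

-54

E(p,q) separates as A(p) + B(q) − 6, so its minimum is min A + min B − 6.
A'(p) = 4p vanishes at p ∈ {0}; B'(q) = 6q - 24 vanishes at q ∈ {4}.
Local minima of A (where A''>0): A(0)=0. Local minima of B: B(4)=-48.
So the global minimum of E is A(0) + B(4) − 6 = 0 − 48 − 6 = -54, attained at (0, 4).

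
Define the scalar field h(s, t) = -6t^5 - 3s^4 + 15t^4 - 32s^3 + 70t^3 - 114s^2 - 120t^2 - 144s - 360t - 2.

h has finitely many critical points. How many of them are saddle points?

6

h separates as a function of s plus a function of t, so ∇h=0 decouples.
∂h/∂s = -12(s + 1)(s + 3)(s + 4) = 0 at s ∈ {-4, -3, -1}; ∂h/∂t = -30(t - 3)(t - 2)(t + 1)(t + 2) = 0 at t ∈ {-2, -1, 2, 3}.
The Hessian is diagonal: diag(h_ss, h_tt). Second derivatives: h_ss(-4)=-36, h_ss(-3)=24, h_ss(-1)=-72; h_tt(-2)=600, h_tt(-1)=-360, h_tt(2)=360, h_tt(3)=-600.
Saddle points occur where the two diagonal entries have opposite signs: (-4, -2), (-4, 2), (-3, -1), (-3, 3), (-1, -2), (-1, 2). Count: 6.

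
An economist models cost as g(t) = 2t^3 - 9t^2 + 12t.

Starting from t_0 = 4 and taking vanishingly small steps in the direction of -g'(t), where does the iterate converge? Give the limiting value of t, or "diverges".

g'(t) = 6(t - 2)(t - 1), so g'(4) = 36.
Gradient descent moves in the -g' direction, i.e. t is decreasing.
The nearest critical point in that direction is t = 2, where g'' = 6 > 0 (a local minimum). The iterate converges there.

2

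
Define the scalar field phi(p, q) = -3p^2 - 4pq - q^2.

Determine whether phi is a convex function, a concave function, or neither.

neither

phi is quadratic, so its Hessian is the constant matrix H = [[-6, -4], [-4, -2]].
det(H) = -4, tr(H) = -8.
det(H) < 0, so H is indefinite: neither convex nor concave.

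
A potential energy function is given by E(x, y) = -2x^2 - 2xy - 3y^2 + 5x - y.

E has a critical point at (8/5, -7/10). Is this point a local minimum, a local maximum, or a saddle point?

local maximum

The Hessian of E is constant: H = [[-4, -2], [-2, -6]].
det(H) = (-4)·(-6) − (-2)² = 20.
det(H) > 0 and tr(H) = -10 < 0, so H is negative definite and the point is a local maximum.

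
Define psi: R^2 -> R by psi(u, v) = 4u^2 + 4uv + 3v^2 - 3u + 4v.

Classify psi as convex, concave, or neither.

psi is quadratic, so its Hessian is the constant matrix H = [[8, 4], [4, 6]].
det(H) = 32, tr(H) = 14.
det(H) > 0 and tr(H) > 0, so H is positive definite everywhere: convex.

convex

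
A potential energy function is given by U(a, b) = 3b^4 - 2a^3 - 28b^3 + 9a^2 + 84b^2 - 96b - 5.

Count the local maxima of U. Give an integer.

U separates as a function of a plus a function of b, so ∇U=0 decouples.
∂U/∂a = -6a(a - 3) = 0 at a ∈ {0, 3}; ∂U/∂b = 12(b - 4)(b - 2)(b - 1) = 0 at b ∈ {1, 2, 4}.
The Hessian is diagonal: diag(U_aa, U_bb). Second derivatives: U_aa(0)=18, U_aa(3)=-18; U_bb(1)=36, U_bb(2)=-24, U_bb(4)=72.
Local maxima occur where both diagonal entries negative: (3, 2). Count: 1.

1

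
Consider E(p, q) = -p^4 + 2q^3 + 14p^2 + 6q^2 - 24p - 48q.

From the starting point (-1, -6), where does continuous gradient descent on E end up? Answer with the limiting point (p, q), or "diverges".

E is separable, so gradient descent decouples: p follows -∂E/∂p, q follows -∂E/∂q.
∂E/∂p = -4(p - 2)(p - 1)(p + 3); at p=-1 this is -48, so p increases.
∂E/∂q = 6(q - 2)(q + 4); at q=-6 this is 96, so q decreases.
The q-coordinate has no critical point in that direction and runs off to infinity.

diverges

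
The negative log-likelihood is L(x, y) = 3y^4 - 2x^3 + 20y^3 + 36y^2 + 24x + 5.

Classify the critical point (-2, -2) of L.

The mixed partial ∂²L/∂x∂y is 0, so the Hessian at any point is diag(L_xx, L_yy) = diag(-12x, 12(3y^2 + 10y + 6)).
At (-2, -2): H = diag(24, -24).
The eigenvalues have opposite signs, so H is indefinite: a saddle point.

saddle point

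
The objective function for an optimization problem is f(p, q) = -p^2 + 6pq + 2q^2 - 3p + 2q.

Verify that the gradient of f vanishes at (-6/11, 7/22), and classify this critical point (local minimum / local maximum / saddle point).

saddle point

∇f = (-2p + 6q - 3, 6p + 4q + 2); substituting (-6/11, 7/22) gives ∇f = (0, 0), so (-6/11, 7/22) is indeed a critical point.
The Hessian of f is constant: H = [[-2, 6], [6, 4]].
det(H) = (-2)·4 − 6² = -44.
Since det(H) < 0, H is indefinite and the critical point is a saddle point.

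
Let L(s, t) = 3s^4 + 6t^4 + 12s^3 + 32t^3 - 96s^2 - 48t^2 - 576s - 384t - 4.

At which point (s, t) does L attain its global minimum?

(4, 2)

L(s,t) separates as P(s) + Q(t) − 4, so its minimum is min P + min Q − 4.
P'(s) = 12(s - 4)(s + 3)(s + 4) vanishes at s ∈ {-4, -3, 4}; Q'(t) = 24(t - 2)(t + 2)(t + 4) vanishes at t ∈ {-4, -2, 2}.
Local minima of P (where P''>0): P(-4)=768, P(4)=-2304. Local minima of Q: Q(-4)=256, Q(2)=-608.
So the global minimum of L is P(4) + Q(2) − 4 = -2304 − 608 − 4 = -2916, attained at (4, 2).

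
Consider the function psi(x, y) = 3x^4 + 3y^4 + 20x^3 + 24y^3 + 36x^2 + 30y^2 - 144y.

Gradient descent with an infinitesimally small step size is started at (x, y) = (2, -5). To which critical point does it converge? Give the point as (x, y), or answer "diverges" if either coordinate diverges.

(0, -4)

psi is separable, so gradient descent decouples: x follows -∂psi/∂x, y follows -∂psi/∂y.
∂psi/∂x = 12x(x + 2)(x + 3); at x=2 this is 480, so x decreases.
∂psi/∂y = 12(y - 1)(y + 3)(y + 4); at y=-5 this is -144, so y increases.
x converges to its nearest critical value 0 (a local min of the x-part); y converges to -4. The iterate converges to (0, -4).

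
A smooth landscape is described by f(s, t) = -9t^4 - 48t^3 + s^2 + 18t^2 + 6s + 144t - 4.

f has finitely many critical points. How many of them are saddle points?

f separates as a function of s plus a function of t, so ∇f=0 decouples.
∂f/∂s = 2(s + 3) = 0 at s ∈ {-3}; ∂f/∂t = -36(t - 1)(t + 1)(t + 4) = 0 at t ∈ {-4, -1, 1}.
The Hessian is diagonal: diag(f_ss, f_tt). Second derivatives: f_ss(-3)=2; f_tt(-4)=-540, f_tt(-1)=216, f_tt(1)=-360.
Saddle points occur where the two diagonal entries have opposite signs: (-3, -4), (-3, 1). Count: 2.

2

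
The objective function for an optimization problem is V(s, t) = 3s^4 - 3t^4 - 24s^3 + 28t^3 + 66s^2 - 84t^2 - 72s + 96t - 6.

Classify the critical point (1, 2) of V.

The mixed partial ∂²V/∂s∂t is 0, so the Hessian at any point is diag(V_ss, V_tt) = diag(12(3s^2 - 12s + 11), 12(-3t^2 + 14t - 14)).
At (1, 2): H = diag(24, 24).
Both eigenvalues are positive, so H is positive definite: a local minimum.

local minimum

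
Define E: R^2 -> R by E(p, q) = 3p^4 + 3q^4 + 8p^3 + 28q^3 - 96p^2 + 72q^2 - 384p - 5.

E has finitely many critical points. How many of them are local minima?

E separates as a function of p plus a function of q, so ∇E=0 decouples.
∂E/∂p = 12(p - 4)(p + 2)(p + 4) = 0 at p ∈ {-4, -2, 4}; ∂E/∂q = 12q(q + 3)(q + 4) = 0 at q ∈ {-4, -3, 0}.
The Hessian is diagonal: diag(E_pp, E_qq). Second derivatives: E_pp(-4)=192, E_pp(-2)=-144, E_pp(4)=576; E_qq(-4)=48, E_qq(-3)=-36, E_qq(0)=144.
Local minima occur where both diagonal entries positive: (-4, -4), (-4, 0), (4, -4), (4, 0). Count: 4.

4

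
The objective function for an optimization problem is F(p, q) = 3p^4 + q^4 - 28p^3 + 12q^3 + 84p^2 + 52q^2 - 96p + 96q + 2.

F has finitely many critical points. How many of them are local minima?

F separates as a function of p plus a function of q, so ∇F=0 decouples.
∂F/∂p = 12(p - 4)(p - 2)(p - 1) = 0 at p ∈ {1, 2, 4}; ∂F/∂q = 4(q + 2)(q + 3)(q + 4) = 0 at q ∈ {-4, -3, -2}.
The Hessian is diagonal: diag(F_pp, F_qq). Second derivatives: F_pp(1)=36, F_pp(2)=-24, F_pp(4)=72; F_qq(-4)=8, F_qq(-3)=-4, F_qq(-2)=8.
Local minima occur where both diagonal entries positive: (1, -4), (1, -2), (4, -4), (4, -2). Count: 4.

4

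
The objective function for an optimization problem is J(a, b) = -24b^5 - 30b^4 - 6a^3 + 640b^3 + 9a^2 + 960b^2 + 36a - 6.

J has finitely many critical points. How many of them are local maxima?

2

J separates as a function of a plus a function of b, so ∇J=0 decouples.
∂J/∂a = -18(a - 2)(a + 1) = 0 at a ∈ {-1, 2}; ∂J/∂b = -120b(b - 4)(b + 1)(b + 4) = 0 at b ∈ {-4, -1, 0, 4}.
The Hessian is diagonal: diag(J_aa, J_bb). Second derivatives: J_aa(-1)=54, J_aa(2)=-54; J_bb(-4)=11520, J_bb(-1)=-1800, J_bb(0)=1920, J_bb(4)=-19200.
Local maxima occur where both diagonal entries negative: (2, -1), (2, 4). Count: 2.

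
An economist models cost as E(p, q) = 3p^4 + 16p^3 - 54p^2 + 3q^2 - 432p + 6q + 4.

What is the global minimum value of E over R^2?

-1106

E(p,q) separates as A(p) + B(q) + 4, so its minimum is min A + min B + 4.
A'(p) = 12(p - 3)(p + 3)(p + 4) vanishes at p ∈ {-4, -3, 3}; B'(q) = 6q + 6 vanishes at q ∈ {-1}.
Local minima of A (where A''>0): A(-4)=608, A(3)=-1107. Local minima of B: B(-1)=-3.
So the global minimum of E is A(3) + B(-1) + 4 = -1107 − 3 + 4 = -1106, attained at (3, -1).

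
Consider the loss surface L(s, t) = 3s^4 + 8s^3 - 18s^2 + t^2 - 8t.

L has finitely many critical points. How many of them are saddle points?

1

L separates as a function of s plus a function of t, so ∇L=0 decouples.
∂L/∂s = 12s(s - 1)(s + 3) = 0 at s ∈ {-3, 0, 1}; ∂L/∂t = 2(t - 4) = 0 at t ∈ {4}.
The Hessian is diagonal: diag(L_ss, L_tt). Second derivatives: L_ss(-3)=144, L_ss(0)=-36, L_ss(1)=48; L_tt(4)=2.
Saddle points occur where the two diagonal entries have opposite signs: (0, 4). Count: 1.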